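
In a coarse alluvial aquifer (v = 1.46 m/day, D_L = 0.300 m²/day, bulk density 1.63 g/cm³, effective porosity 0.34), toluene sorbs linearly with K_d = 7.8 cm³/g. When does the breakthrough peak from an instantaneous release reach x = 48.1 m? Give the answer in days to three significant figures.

Retardation factor R = 1 + ρ_b·K_d/n = 1 + 1.63 × 7.8/0.34 = 38.39.
Sorption retards both mechanisms: v_R = v/R = 0.03803 m/day, D_R = D/R = 0.007815 m²/day.
Peak time from v_R²t² + 2D_R t − x² = 0: t = (√(D_R² + v_R²x²) − D_R)/v_R².
√(D_R² + v_R²x²) = √(0.007815² + 0.03803² × 48.1²) = 1.829; v_R² = 0.001446.
t = (1.829 − 0.007815)/0.001446 = 1260 days.

1260 days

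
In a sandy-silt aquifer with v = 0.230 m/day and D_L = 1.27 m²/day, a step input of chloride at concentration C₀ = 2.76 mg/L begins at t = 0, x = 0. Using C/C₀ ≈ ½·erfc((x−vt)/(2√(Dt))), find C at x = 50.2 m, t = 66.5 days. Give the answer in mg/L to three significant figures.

0.00999 mg/L

For a continuous step input, C/C₀ ≈ ½·erfc((x−vt)/(2√(Dt))).
vt = 0.230 × 66.5 = 15.295 m and 2√(Dt) = 2√(1.27 × 66.5) = 18.38 m.
Argument (x−vt)/(2√(Dt)) = (50.2 − 15.295)/18.38 = 1.899; ½·erfc(1.899) = 0.003620.
C = 2.76 × 0.003620 = 0.00999 mg/L.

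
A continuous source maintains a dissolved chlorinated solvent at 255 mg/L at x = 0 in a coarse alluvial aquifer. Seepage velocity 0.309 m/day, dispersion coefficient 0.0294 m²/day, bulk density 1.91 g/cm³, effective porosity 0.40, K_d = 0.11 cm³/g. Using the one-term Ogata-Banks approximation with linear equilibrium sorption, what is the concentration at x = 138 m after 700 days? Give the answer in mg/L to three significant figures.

196 mg/L

Retardation factor R = 1 + ρ_b·K_d/n = 1 + 1.91 × 0.11/0.40 = 1.525.
Sorption retards both mechanisms: v_R = v/R = 0.2026 m/day, D_R = D/R = 0.01928 m²/day.
v_R·t = 0.2026 × 700 = 141.82 m; 2√(D_R t) = 7.347 m; argument = (138 − 141.82)/7.347 = -0.5199.
C = C₀ × ½·erfc(-0.5199) = 255 × 0.7689 = 196 mg/L.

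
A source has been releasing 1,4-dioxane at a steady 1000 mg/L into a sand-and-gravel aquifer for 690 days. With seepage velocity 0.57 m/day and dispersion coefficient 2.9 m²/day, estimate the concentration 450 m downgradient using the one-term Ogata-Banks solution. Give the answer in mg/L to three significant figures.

For a continuous step input, C/C₀ ≈ ½·erfc((x−vt)/(2√(Dt))).
vt = 0.57 × 690 = 393.3 m and 2√(Dt) = 2√(2.9 × 690) = 89.47 m.
Argument (x−vt)/(2√(Dt)) = (450 − 393.3)/89.47 = 0.6337; ½·erfc(0.6337) = 0.1851.
C = 1000 × 0.1851 = 185 mg/L.

185 mg/L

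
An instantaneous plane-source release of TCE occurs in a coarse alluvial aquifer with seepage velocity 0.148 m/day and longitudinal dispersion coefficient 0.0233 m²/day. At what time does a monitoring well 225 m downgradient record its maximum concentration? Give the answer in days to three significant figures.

1520 days

For the 1D instantaneous-source solution, setting ∂C/∂t = 0 at fixed x gives v²t² + 2Dt − x² = 0, so t = (√(D² + v²x²) − D)/v².
√(D² + v²x²) = √(0.0233² + 0.148² × 225²) = 33.30; v² = 0.021904.
t = (33.30 − 0.0233)/0.021904 = 1520 days (vs. the pure-advection estimate x/v = 1520 d).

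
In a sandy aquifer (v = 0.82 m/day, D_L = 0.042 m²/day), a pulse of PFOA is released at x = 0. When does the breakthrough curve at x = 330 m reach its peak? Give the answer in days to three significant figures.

For the 1D instantaneous-source solution, setting ∂C/∂t = 0 at fixed x gives v²t² + 2Dt − x² = 0, so t = (√(D² + v²x²) − D)/v².
√(D² + v²x²) = √(0.042² + 0.82² × 330²) = 270.6; v² = 0.6724.
t = (270.6 − 0.042)/0.6724 = 402 days (vs. the pure-advection estimate x/v = 402 d).

402 days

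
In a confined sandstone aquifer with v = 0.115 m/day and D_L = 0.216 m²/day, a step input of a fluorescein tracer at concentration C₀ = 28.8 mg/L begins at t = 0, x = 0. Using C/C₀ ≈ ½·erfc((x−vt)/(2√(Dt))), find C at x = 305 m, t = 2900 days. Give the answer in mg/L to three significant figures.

22.7 mg/L

For a continuous step input, C/C₀ ≈ ½·erfc((x−vt)/(2√(Dt))).
vt = 0.115 × 2900 = 333.5 m and 2√(Dt) = 2√(0.216 × 2900) = 50.06 m.
Argument (x−vt)/(2√(Dt)) = (305 − 333.5)/50.06 = -0.5693; ½·erfc(-0.5693) = 0.7896.
C = 28.8 × 0.7896 = 22.7 mg/L.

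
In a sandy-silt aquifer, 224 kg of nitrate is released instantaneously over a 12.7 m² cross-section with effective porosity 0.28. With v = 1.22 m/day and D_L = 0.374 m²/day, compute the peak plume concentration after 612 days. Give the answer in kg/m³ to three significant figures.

1.17 kg/m³

The peak of an instantaneous 1D plume sits at x = vt; there the Gaussian factor is 1 and C_max = M/(n_e·A·√(4πDt)), where n_e·A is the pore area the mass is dissolved in.
√(4πDt) = √(4π × 0.374 × 612) = 53.63 m, so C_max = 224/(0.28 × 12.7 × 53.63) = 1.17 kg/m³.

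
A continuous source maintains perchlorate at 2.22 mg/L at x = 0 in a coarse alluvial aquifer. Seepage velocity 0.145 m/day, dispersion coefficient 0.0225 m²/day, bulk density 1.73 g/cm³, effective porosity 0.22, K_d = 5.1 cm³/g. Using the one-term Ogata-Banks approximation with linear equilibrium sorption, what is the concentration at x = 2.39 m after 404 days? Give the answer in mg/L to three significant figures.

0.163 mg/L

Retardation factor R = 1 + ρ_b·K_d/n = 1 + 1.73 × 5.1/0.22 = 41.10.
Sorption retards both mechanisms: v_R = v/R = 0.003528 m/day, D_R = D/R = 0.0005474 m²/day.
v_R·t = 0.003528 × 404 = 1.425312 m; 2√(D_R t) = 0.9405 m; argument = (2.39 − 1.425312)/0.9405 = 1.026.
C = C₀ × ½·erfc(1.026) = 2.22 × 0.07339 = 0.163 mg/L.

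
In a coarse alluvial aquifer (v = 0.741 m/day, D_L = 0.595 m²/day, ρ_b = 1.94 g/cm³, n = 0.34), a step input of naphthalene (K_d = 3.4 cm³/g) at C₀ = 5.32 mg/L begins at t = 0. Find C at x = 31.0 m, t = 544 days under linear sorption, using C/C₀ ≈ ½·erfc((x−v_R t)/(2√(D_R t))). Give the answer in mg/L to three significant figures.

Retardation factor R = 1 + ρ_b·K_d/n = 1 + 1.94 × 3.4/0.34 = 20.40.
Sorption retards both mechanisms: v_R = v/R = 0.03632 m/day, D_R = D/R = 0.02917 m²/day.
v_R·t = 0.03632 × 544 = 19.75808 m; 2√(D_R t) = 7.967 m; argument = (31.0 − 19.75808)/7.967 = 1.411.
C = C₀ × ½·erfc(1.411) = 5.32 × 0.02300 = 0.122 mg/L.

0.122 mg/L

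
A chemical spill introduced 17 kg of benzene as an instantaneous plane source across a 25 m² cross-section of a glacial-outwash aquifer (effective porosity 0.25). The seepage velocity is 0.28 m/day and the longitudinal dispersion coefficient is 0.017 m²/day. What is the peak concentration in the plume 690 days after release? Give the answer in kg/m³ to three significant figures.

0.224 kg/m³

The peak of an instantaneous 1D plume sits at x = vt; there the Gaussian factor is 1 and C_max = M/(n_e·A·√(4πDt)), where n_e·A is the pore area the mass is dissolved in.
√(4πDt) = √(4π × 0.017 × 690) = 12.14 m, so C_max = 17/(0.25 × 25 × 12.14) = 0.224 kg/m³.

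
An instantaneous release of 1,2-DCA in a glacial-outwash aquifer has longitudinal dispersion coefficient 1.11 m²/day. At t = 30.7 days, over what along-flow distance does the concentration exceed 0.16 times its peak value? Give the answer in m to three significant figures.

The plume is Gaussian with σ = √(2Dt) = √(2 × 1.11 × 30.7) = 8.256 m.
C/C_peak = exp(−Δx²/(2σ²)) = 0.16 ⇒ Δx = σ·√(−2 ln 0.16) = 8.256 × 1.914 = 15.80 m.
Width = 2Δx = 31.6 m.

31.6 m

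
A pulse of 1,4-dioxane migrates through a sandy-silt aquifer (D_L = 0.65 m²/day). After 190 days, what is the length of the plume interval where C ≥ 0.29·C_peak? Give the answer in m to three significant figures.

The plume is Gaussian with σ = √(2Dt) = √(2 × 0.65 × 190) = 15.72 m.
C/C_peak = exp(−Δx²/(2σ²)) = 0.29 ⇒ Δx = σ·√(−2 ln 0.29) = 15.72 × 1.573 = 24.73 m.
Width = 2Δx = 49.5 m.

49.5 m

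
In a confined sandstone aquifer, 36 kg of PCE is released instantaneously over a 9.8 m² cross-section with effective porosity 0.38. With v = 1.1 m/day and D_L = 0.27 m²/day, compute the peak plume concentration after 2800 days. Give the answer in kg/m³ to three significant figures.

The peak of an instantaneous 1D plume sits at x = vt; there the Gaussian factor is 1 and C_max = M/(n_e·A·√(4πDt)), where n_e·A is the pore area the mass is dissolved in.
√(4πDt) = √(4π × 0.27 × 2800) = 97.47 m, so C_max = 36/(0.38 × 9.8 × 97.47) = 0.0992 kg/m³.

0.0992 kg/m³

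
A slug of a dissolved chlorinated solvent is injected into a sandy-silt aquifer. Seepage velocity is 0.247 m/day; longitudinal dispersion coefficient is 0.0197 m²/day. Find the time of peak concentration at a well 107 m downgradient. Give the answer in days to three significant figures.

For the 1D instantaneous-source solution, setting ∂C/∂t = 0 at fixed x gives v²t² + 2Dt − x² = 0, so t = (√(D² + v²x²) − D)/v².
√(D² + v²x²) = √(0.0197² + 0.247² × 107²) = 26.43; v² = 0.061009.
t = (26.43 − 0.0197)/0.061009 = 433 days (vs. the pure-advection estimate x/v = 433 d).

433 days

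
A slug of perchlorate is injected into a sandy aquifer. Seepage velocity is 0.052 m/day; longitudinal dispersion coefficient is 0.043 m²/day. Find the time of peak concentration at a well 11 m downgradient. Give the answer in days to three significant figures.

196 days

For the 1D instantaneous-source solution, setting ∂C/∂t = 0 at fixed x gives v²t² + 2Dt − x² = 0, so t = (√(D² + v²x²) − D)/v².
√(D² + v²x²) = √(0.043² + 0.052² × 11²) = 0.5736; v² = 0.002704.
t = (0.5736 − 0.043)/0.002704 = 196 days (vs. the pure-advection estimate x/v = 212 d).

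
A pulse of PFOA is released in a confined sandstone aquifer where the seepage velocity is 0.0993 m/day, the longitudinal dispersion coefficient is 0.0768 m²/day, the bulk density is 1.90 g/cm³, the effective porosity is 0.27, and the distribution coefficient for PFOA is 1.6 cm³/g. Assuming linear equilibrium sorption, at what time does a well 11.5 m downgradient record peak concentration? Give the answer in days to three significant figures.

Retardation factor R = 1 + ρ_b·K_d/n = 1 + 1.90 × 1.6/0.27 = 12.26.
Sorption retards both mechanisms: v_R = v/R = 0.008100 m/day, D_R = D/R = 0.006264 m²/day.
Peak time from v_R²t² + 2D_R t − x² = 0: t = (√(D_R² + v_R²x²) − D_R)/v_R².
√(D_R² + v_R²x²) = √(0.006264² + 0.008100² × 11.5²) = 0.09336; v_R² = 6.561e-05.
t = (0.09336 − 0.006264)/6.561e-05 = 1330 days.

1330 days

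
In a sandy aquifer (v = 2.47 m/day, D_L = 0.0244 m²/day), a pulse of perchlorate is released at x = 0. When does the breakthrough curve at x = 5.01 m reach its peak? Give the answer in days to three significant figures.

For the 1D instantaneous-source solution, setting ∂C/∂t = 0 at fixed x gives v²t² + 2Dt − x² = 0, so t = (√(D² + v²x²) − D)/v².
√(D² + v²x²) = √(0.0244² + 2.47² × 5.01²) = 12.37; v² = 6.1009.
t = (12.37 − 0.0244)/6.1009 = 2.02 days (vs. the pure-advection estimate x/v = 2.03 d).

2.02 days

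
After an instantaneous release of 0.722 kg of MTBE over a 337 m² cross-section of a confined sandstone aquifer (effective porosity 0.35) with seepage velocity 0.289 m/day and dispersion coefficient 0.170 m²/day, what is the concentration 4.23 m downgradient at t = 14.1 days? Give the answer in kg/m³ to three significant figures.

For an instantaneous plane source, C(x,t) = M/(n_e·A·√(4πDt)) · exp(−(x−vt)²/(4Dt)), with n_e·A the pore (flow) area.
Plume center vt = 0.289 × 14.1 = 4.0749 m, so the well at 4.23 m is 0.1551 m downgradient of the peak.
√(4πDt) = 5.488 m, giving peak height M/(n_e·A·√(4πDt)) = 0.722/(0.35 × 337 × 5.488) = 0.001115 kg/m³.
(x−vt)²/(4Dt) = (0.1551)²/(4 × 0.170 × 14.1) = 0.002509; exp(−0.002509) = 0.9975.
C = 0.001115 × 0.9975 = 0.00111 kg/m³.

0.00111 kg/m³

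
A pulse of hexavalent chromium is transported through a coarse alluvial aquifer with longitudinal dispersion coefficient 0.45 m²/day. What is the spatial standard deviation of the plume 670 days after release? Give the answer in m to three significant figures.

24.6 m

Dispersive spreading gives a Gaussian with σ² = 2Dt; advection only shifts the center.
σ = √(2 × 0.45 × 670) = 24.6 m.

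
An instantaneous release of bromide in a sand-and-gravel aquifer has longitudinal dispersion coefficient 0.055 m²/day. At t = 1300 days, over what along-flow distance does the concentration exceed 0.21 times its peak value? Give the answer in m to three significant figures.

The plume is Gaussian with σ = √(2Dt) = √(2 × 0.055 × 1300) = 11.96 m.
C/C_peak = exp(−Δx²/(2σ²)) = 0.21 ⇒ Δx = σ·√(−2 ln 0.21) = 11.96 × 1.767 = 21.13 m.
Width = 2Δx = 42.3 m.

42.3 m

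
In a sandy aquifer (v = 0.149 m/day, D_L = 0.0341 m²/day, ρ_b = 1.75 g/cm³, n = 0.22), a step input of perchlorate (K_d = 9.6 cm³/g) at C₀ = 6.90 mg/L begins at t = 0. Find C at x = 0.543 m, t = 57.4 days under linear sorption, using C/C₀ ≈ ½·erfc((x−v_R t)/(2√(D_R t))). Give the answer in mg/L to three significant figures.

0.188 mg/L

Retardation factor R = 1 + ρ_b·K_d/n = 1 + 1.75 × 9.6/0.22 = 77.36.
Sorption retards both mechanisms: v_R = v/R = 0.001926 m/day, D_R = D/R = 0.0004408 m²/day.
v_R·t = 0.001926 × 57.4 = 0.1105524 m; 2√(D_R t) = 0.3181 m; argument = (0.543 − 0.1105524)/0.3181 = 1.359.
C = C₀ × ½·erfc(1.359) = 6.90 × 0.02731 = 0.188 mg/L.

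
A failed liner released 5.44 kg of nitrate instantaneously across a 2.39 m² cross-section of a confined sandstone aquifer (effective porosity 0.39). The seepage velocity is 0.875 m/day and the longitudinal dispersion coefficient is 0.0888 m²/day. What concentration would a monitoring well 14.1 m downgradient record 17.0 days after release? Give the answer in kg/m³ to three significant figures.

1.21 kg/m³

For an instantaneous plane source, C(x,t) = M/(n_e·A·√(4πDt)) · exp(−(x−vt)²/(4Dt)), with n_e·A the pore (flow) area.
Plume center vt = 0.875 × 17.0 = 14.875 m, so the well at 14.1 m is 0.775 m upgradient of the peak.
√(4πDt) = 4.355 m, giving peak height M/(n_e·A·√(4πDt)) = 5.44/(0.39 × 2.39 × 4.355) = 1.340 kg/m³.
(x−vt)²/(4Dt) = (-0.775)²/(4 × 0.0888 × 17.0) = 0.09947; exp(−0.09947) = 0.9053.
C = 1.340 × 0.9053 = 1.21 kg/m³.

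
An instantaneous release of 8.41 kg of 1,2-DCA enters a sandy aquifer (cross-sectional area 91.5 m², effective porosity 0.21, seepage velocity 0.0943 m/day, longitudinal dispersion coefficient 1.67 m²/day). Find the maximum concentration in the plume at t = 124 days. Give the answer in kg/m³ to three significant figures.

0.00858 kg/m³

The peak of an instantaneous 1D plume sits at x = vt; there the Gaussian factor is 1 and C_max = M/(n_e·A·√(4πDt)), where n_e·A is the pore area the mass is dissolved in.
√(4πDt) = √(4π × 1.67 × 124) = 51.01 m, so C_max = 8.41/(0.21 × 91.5 × 51.01) = 0.00858 kg/m³.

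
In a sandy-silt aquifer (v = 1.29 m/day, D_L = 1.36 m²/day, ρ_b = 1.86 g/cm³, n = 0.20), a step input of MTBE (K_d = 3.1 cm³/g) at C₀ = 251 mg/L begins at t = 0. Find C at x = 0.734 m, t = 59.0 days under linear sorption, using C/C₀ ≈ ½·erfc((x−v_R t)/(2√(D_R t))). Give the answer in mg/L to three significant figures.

197 mg/L

Retardation factor R = 1 + ρ_b·K_d/n = 1 + 1.86 × 3.1/0.20 = 29.83.
Sorption retards both mechanisms: v_R = v/R = 0.04325 m/day, D_R = D/R = 0.04559 m²/day.
v_R·t = 0.04325 × 59.0 = 2.55175 m; 2√(D_R t) = 3.280 m; argument = (0.734 − 2.55175)/3.280 = -0.5542.
C = C₀ × ½·erfc(-0.5542) = 251 × 0.7834 = 197 mg/L.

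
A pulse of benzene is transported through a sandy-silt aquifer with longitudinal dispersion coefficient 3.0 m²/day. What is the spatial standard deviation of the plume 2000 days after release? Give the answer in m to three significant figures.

110 m

Dispersive spreading gives a Gaussian with σ² = 2Dt; advection only shifts the center.
σ = √(2 × 3.0 × 2000) = 110 m.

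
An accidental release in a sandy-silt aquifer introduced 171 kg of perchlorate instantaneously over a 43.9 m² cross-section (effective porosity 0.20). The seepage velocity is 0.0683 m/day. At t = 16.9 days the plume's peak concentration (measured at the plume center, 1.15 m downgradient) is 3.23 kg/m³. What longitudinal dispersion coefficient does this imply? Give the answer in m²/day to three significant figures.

At the plume center C_max = M/(n_e·A·√(4πDt)), so D = M²/(4πt·(n_e·A·C_max)²).
n_e·A·C_max = 0.20 × 43.9 × 3.23 = 28.36 kg/m.
D = 171²/(4π × 16.9 × 28.36²) = 0.171 m²/day.

0.171 m²/day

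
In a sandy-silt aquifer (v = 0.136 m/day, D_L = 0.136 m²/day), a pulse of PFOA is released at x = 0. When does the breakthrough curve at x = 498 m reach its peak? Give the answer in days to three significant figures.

For the 1D instantaneous-source solution, setting ∂C/∂t = 0 at fixed x gives v²t² + 2Dt − x² = 0, so t = (√(D² + v²x²) − D)/v².
√(D² + v²x²) = √(0.136² + 0.136² × 498²) = 67.73; v² = 0.018496.
t = (67.73 − 0.136)/0.018496 = 3650 days (vs. the pure-advection estimate x/v = 3660 d).

3650 days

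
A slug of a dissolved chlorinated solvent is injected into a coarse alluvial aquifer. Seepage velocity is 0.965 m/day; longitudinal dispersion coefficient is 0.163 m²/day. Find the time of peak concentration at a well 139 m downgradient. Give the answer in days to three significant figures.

For the 1D instantaneous-source solution, setting ∂C/∂t = 0 at fixed x gives v²t² + 2Dt − x² = 0, so t = (√(D² + v²x²) − D)/v².
√(D² + v²x²) = √(0.163² + 0.965² × 139²) = 134.1; v² = 0.931225.
t = (134.1 − 0.163)/0.931225 = 144 days (vs. the pure-advection estimate x/v = 144 d).

144 days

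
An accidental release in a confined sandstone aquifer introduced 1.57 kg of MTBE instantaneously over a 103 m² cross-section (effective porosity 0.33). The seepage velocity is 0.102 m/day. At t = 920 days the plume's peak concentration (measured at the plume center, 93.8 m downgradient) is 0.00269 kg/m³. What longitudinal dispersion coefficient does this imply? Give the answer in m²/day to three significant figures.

0.0255 m²/day

At the plume center C_max = M/(n_e·A·√(4πDt)), so D = M²/(4πt·(n_e·A·C_max)²).
n_e·A·C_max = 0.33 × 103 × 0.00269 = 0.09143 kg/m.
D = 1.57²/(4π × 920 × 0.09143²) = 0.0255 m²/day.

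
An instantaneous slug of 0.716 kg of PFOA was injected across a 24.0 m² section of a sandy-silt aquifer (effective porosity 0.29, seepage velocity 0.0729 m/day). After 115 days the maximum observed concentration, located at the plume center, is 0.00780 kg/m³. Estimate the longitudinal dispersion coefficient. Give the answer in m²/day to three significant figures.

At the plume center C_max = M/(n_e·A·√(4πDt)), so D = M²/(4πt·(n_e·A·C_max)²).
n_e·A·C_max = 0.29 × 24.0 × 0.00780 = 0.05429 kg/m.
D = 0.716²/(4π × 115 × 0.05429²) = 0.120 m²/day.

0.120 m²/day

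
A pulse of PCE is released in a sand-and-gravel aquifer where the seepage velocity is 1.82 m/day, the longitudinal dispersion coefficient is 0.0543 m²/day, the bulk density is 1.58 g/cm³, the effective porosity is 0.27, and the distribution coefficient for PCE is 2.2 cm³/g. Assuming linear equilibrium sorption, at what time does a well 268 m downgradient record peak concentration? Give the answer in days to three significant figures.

Retardation factor R = 1 + ρ_b·K_d/n = 1 + 1.58 × 2.2/0.27 = 13.87.
Sorption retards both mechanisms: v_R = v/R = 0.1312 m/day, D_R = D/R = 0.003915 m²/day.
Peak time from v_R²t² + 2D_R t − x² = 0: t = (√(D_R² + v_R²x²) − D_R)/v_R².
√(D_R² + v_R²x²) = √(0.003915² + 0.1312² × 268²) = 35.16; v_R² = 0.01721.
t = (35.16 − 0.003915)/0.01721 = 2040 days.

2040 days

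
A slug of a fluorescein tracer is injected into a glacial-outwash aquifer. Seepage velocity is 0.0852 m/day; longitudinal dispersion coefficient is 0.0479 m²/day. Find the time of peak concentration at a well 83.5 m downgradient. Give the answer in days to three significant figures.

For the 1D instantaneous-source solution, setting ∂C/∂t = 0 at fixed x gives v²t² + 2Dt − x² = 0, so t = (√(D² + v²x²) − D)/v².
√(D² + v²x²) = √(0.0479² + 0.0852² × 83.5²) = 7.114; v² = 0.00725904.
t = (7.114 − 0.0479)/0.00725904 = 973 days (vs. the pure-advection estimate x/v = 980 d).

973 days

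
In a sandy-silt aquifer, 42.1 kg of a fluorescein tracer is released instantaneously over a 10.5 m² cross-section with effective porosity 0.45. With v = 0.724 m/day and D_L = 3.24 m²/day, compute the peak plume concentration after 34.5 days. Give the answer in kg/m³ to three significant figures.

The peak of an instantaneous 1D plume sits at x = vt; there the Gaussian factor is 1 and C_max = M/(n_e·A·√(4πDt)), where n_e·A is the pore area the mass is dissolved in.
√(4πDt) = √(4π × 3.24 × 34.5) = 37.48 m, so C_max = 42.1/(0.45 × 10.5 × 37.48) = 0.238 kg/m³.

0.238 kg/m³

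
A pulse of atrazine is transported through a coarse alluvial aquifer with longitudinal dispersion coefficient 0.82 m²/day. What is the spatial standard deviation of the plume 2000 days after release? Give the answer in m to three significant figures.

Dispersive spreading gives a Gaussian with σ² = 2Dt; advection only shifts the center.
σ = √(2 × 0.82 × 2000) = 57.3 m.

57.3 m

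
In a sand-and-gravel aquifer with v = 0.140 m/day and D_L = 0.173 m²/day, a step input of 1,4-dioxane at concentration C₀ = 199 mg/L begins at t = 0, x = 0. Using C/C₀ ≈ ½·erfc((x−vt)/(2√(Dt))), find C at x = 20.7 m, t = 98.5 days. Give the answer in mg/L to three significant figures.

23.5 mg/L

For a continuous step input, C/C₀ ≈ ½·erfc((x−vt)/(2√(Dt))).
vt = 0.140 × 98.5 = 13.79 m and 2√(Dt) = 2√(0.173 × 98.5) = 8.256 m.
Argument (x−vt)/(2√(Dt)) = (20.7 − 13.79)/8.256 = 0.8370; ½·erfc(0.8370) = 0.1183.
C = 199 × 0.1183 = 23.5 mg/L.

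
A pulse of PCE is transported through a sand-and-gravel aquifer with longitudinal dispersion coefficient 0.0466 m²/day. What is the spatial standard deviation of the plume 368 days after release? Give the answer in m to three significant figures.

Dispersive spreading gives a Gaussian with σ² = 2Dt; advection only shifts the center.
σ = √(2 × 0.0466 × 368) = 5.86 m.

5.86 m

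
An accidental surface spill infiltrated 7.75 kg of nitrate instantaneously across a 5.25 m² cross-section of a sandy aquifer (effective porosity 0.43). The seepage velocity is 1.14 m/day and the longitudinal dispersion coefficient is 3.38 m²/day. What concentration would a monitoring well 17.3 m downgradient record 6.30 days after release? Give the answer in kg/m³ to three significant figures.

For an instantaneous plane source, C(x,t) = M/(n_e·A·√(4πDt)) · exp(−(x−vt)²/(4Dt)), with n_e·A the pore (flow) area.
Plume center vt = 1.14 × 6.30 = 7.182 m, so the well at 17.3 m is 10.118 m downgradient of the peak.
√(4πDt) = 16.36 m, giving peak height M/(n_e·A·√(4πDt)) = 7.75/(0.43 × 5.25 × 16.36) = 0.2098 kg/m³.
(x−vt)²/(4Dt) = (10.118)²/(4 × 3.38 × 6.30) = 1.202; exp(−1.202) = 0.3006.
C = 0.2098 × 0.3006 = 0.0631 kg/m³.

0.0631 kg/m³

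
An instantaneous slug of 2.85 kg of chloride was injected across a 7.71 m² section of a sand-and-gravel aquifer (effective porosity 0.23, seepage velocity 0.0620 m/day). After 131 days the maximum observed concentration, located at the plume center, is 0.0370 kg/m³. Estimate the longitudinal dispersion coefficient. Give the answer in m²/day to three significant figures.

1.15 m²/day

At the plume center C_max = M/(n_e·A·√(4πDt)), so D = M²/(4πt·(n_e·A·C_max)²).
n_e·A·C_max = 0.23 × 7.71 × 0.0370 = 0.06561 kg/m.
D = 2.85²/(4π × 131 × 0.06561²) = 1.15 m²/day.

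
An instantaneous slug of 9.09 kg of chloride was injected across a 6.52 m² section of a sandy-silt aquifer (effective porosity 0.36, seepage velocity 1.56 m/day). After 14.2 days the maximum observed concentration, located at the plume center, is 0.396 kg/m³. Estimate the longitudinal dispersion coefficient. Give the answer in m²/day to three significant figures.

At the plume center C_max = M/(n_e·A·√(4πDt)), so D = M²/(4πt·(n_e·A·C_max)²).
n_e·A·C_max = 0.36 × 6.52 × 0.396 = 0.9295 kg/m.
D = 9.09²/(4π × 14.2 × 0.9295²) = 0.536 m²/day.

0.536 m²/day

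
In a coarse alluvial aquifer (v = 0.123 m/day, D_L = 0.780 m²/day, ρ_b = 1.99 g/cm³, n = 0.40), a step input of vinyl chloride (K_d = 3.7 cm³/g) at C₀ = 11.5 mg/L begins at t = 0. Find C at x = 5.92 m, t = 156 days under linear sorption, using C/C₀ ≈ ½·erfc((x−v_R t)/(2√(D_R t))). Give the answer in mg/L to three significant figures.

Retardation factor R = 1 + ρ_b·K_d/n = 1 + 1.99 × 3.7/0.40 = 19.41.
Sorption retards both mechanisms: v_R = v/R = 0.006337 m/day, D_R = D/R = 0.04019 m²/day.
v_R·t = 0.006337 × 156 = 0.988572 m; 2√(D_R t) = 5.008 m; argument = (5.92 − 0.988572)/5.008 = 0.9847.
C = C₀ × ½·erfc(0.9847) = 11.5 × 0.08187 = 0.942 mg/L.

0.942 mg/L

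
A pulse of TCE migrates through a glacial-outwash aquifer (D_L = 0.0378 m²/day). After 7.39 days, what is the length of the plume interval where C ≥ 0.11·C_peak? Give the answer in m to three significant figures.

3.14 m

The plume is Gaussian with σ = √(2Dt) = √(2 × 0.0378 × 7.39) = 0.7475 m.
C/C_peak = exp(−Δx²/(2σ²)) = 0.11 ⇒ Δx = σ·√(−2 ln 0.11) = 0.7475 × 2.101 = 1.570 m.
Width = 2Δx = 3.14 m.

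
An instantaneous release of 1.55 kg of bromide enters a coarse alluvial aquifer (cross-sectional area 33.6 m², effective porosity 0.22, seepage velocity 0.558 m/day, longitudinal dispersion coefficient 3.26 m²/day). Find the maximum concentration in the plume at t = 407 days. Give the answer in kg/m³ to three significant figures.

The peak of an instantaneous 1D plume sits at x = vt; there the Gaussian factor is 1 and C_max = M/(n_e·A·√(4πDt)), where n_e·A is the pore area the mass is dissolved in.
√(4πDt) = √(4π × 3.26 × 407) = 129.1 m, so C_max = 1.55/(0.22 × 33.6 × 129.1) = 0.00162 kg/m³.

0.00162 kg/m³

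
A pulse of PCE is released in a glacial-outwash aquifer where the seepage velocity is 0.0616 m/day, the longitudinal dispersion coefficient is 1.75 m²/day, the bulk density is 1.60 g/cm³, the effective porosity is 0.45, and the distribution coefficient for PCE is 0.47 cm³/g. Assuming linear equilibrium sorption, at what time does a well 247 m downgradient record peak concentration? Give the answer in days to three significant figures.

9550 days

Retardation factor R = 1 + ρ_b·K_d/n = 1 + 1.60 × 0.47/0.45 = 2.671.
Sorption retards both mechanisms: v_R = v/R = 0.02306 m/day, D_R = D/R = 0.6552 m²/day.
Peak time from v_R²t² + 2D_R t − x² = 0: t = (√(D_R² + v_R²x²) − D_R)/v_R².
√(D_R² + v_R²x²) = √(0.6552² + 0.02306² × 247²) = 5.733; v_R² = 0.0005318.
t = (5.733 − 0.6552)/0.0005318 = 9550 days.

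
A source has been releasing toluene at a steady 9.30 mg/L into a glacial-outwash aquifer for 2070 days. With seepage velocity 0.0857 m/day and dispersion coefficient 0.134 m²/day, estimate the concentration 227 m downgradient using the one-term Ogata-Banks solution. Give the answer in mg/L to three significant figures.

For a continuous step input, C/C₀ ≈ ½·erfc((x−vt)/(2√(Dt))).
vt = 0.0857 × 2070 = 177.399 m and 2√(Dt) = 2√(0.134 × 2070) = 33.31 m.
Argument (x−vt)/(2√(Dt)) = (227 − 177.399)/33.31 = 1.489; ½·erfc(1.489) = 0.01761.
C = 9.30 × 0.01761 = 0.164 mg/L.

0.164 mg/L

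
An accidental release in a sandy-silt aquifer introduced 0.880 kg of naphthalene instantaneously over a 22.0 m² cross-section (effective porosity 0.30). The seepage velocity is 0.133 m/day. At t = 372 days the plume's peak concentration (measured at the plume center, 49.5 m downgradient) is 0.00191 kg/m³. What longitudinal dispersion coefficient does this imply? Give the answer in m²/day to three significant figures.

At the plume center C_max = M/(n_e·A·√(4πDt)), so D = M²/(4πt·(n_e·A·C_max)²).
n_e·A·C_max = 0.30 × 22.0 × 0.00191 = 0.01261 kg/m.
D = 0.880²/(4π × 372 × 0.01261²) = 1.04 m²/day.

1.04 m²/day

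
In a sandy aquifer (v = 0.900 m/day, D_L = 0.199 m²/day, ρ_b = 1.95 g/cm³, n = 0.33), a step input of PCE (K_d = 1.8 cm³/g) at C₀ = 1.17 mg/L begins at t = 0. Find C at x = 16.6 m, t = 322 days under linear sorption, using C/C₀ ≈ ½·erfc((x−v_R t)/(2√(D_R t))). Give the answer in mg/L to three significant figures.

1.16 mg/L

Retardation factor R = 1 + ρ_b·K_d/n = 1 + 1.95 × 1.8/0.33 = 11.64.
Sorption retards both mechanisms: v_R = v/R = 0.07732 m/day, D_R = D/R = 0.01710 m²/day.
v_R·t = 0.07732 × 322 = 24.89704 m; 2√(D_R t) = 4.693 m; argument = (16.6 − 24.89704)/4.693 = -1.768.
C = C₀ × ½·erfc(-1.768) = 1.17 × 0.9938 = 1.16 mg/L.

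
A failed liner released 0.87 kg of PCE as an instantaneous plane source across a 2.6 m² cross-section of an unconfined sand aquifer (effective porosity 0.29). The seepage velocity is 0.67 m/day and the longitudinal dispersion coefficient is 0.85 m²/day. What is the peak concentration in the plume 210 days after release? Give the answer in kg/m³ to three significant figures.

0.0244 kg/m³

The peak of an instantaneous 1D plume sits at x = vt; there the Gaussian factor is 1 and C_max = M/(n_e·A·√(4πDt)), where n_e·A is the pore area the mass is dissolved in.
√(4πDt) = √(4π × 0.85 × 210) = 47.36 m, so C_max = 0.87/(0.29 × 2.6 × 47.36) = 0.0244 kg/m³.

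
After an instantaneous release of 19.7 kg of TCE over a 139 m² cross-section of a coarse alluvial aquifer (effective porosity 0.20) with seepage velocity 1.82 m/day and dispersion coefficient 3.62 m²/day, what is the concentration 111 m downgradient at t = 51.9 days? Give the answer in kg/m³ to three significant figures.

For an instantaneous plane source, C(x,t) = M/(n_e·A·√(4πDt)) · exp(−(x−vt)²/(4Dt)), with n_e·A the pore (flow) area.
Plume center vt = 1.82 × 51.9 = 94.458 m, so the well at 111 m is 16.542 m downgradient of the peak.
√(4πDt) = 48.59 m, giving peak height M/(n_e·A·√(4πDt)) = 19.7/(0.20 × 139 × 48.59) = 0.01458 kg/m³.
(x−vt)²/(4Dt) = (16.542)²/(4 × 3.62 × 51.9) = 0.3641; exp(−0.3641) = 0.6948.
C = 0.01458 × 0.6948 = 0.0101 kg/m³.

0.0101 kg/m³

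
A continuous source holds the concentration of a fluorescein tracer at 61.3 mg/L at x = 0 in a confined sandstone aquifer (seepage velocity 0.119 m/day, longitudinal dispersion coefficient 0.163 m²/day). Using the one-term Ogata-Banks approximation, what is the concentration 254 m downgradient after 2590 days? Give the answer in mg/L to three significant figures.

For a continuous step input, C/C₀ ≈ ½·erfc((x−vt)/(2√(Dt))).
vt = 0.119 × 2590 = 308.21 m and 2√(Dt) = 2√(0.163 × 2590) = 41.09 m.
Argument (x−vt)/(2√(Dt)) = (254 − 308.21)/41.09 = -1.319; ½·erfc(-1.319) = 0.9689.
C = 61.3 × 0.9689 = 59.4 mg/L.

59.4 mg/L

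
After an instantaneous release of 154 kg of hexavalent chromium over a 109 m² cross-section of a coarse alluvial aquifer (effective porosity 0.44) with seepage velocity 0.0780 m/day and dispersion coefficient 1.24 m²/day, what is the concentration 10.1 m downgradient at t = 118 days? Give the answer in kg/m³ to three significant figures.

0.0748 kg/m³

For an instantaneous plane source, C(x,t) = M/(n_e·A·√(4πDt)) · exp(−(x−vt)²/(4Dt)), with n_e·A the pore (flow) area.
Plume center vt = 0.0780 × 118 = 9.204 m, so the well at 10.1 m is 0.896 m downgradient of the peak.
√(4πDt) = 42.88 m, giving peak height M/(n_e·A·√(4πDt)) = 154/(0.44 × 109 × 42.88) = 0.07488 kg/m³.
(x−vt)²/(4Dt) = (0.896)²/(4 × 1.24 × 118) = 0.001372; exp(−0.001372) = 0.9986.
C = 0.07488 × 0.9986 = 0.0748 kg/m³.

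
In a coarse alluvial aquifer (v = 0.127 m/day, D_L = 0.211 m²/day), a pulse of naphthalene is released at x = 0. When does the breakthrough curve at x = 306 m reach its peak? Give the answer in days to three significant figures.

For the 1D instantaneous-source solution, setting ∂C/∂t = 0 at fixed x gives v²t² + 2Dt − x² = 0, so t = (√(D² + v²x²) − D)/v².
√(D² + v²x²) = √(0.211² + 0.127² × 306²) = 38.86; v² = 0.016129.
t = (38.86 − 0.211)/0.016129 = 2400 days (vs. the pure-advection estimate x/v = 2410 d).

2400 days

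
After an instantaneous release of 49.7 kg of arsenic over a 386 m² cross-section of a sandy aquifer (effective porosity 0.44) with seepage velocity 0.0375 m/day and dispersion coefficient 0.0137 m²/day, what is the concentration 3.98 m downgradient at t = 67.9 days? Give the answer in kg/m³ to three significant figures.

0.0493 kg/m³

For an instantaneous plane source, C(x,t) = M/(n_e·A·√(4πDt)) · exp(−(x−vt)²/(4Dt)), with n_e·A the pore (flow) area.
Plume center vt = 0.0375 × 67.9 = 2.54625 m, so the well at 3.98 m is 1.43375 m downgradient of the peak.
√(4πDt) = 3.419 m, giving peak height M/(n_e·A·√(4πDt)) = 49.7/(0.44 × 386 × 3.419) = 0.08559 kg/m³.
(x−vt)²/(4Dt) = (1.43375)²/(4 × 0.0137 × 67.9) = 0.5525; exp(−0.5525) = 0.5755.
C = 0.08559 × 0.5755 = 0.0493 kg/m³.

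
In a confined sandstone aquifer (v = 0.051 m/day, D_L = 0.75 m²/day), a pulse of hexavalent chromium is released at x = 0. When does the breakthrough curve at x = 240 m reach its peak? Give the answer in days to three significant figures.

For the 1D instantaneous-source solution, setting ∂C/∂t = 0 at fixed x gives v²t² + 2Dt − x² = 0, so t = (√(D² + v²x²) − D)/v².
√(D² + v²x²) = √(0.75² + 0.051² × 240²) = 12.26; v² = 0.002601.
t = (12.26 − 0.75)/0.002601 = 4430 days (vs. the pure-advection estimate x/v = 4710 d).

4430 days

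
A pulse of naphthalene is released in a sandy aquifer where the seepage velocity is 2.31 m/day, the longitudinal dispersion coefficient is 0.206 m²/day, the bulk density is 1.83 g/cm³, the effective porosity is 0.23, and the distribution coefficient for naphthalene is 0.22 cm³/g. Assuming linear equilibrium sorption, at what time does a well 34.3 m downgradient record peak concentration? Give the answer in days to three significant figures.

40.7 days

Retardation factor R = 1 + ρ_b·K_d/n = 1 + 1.83 × 0.22/0.23 = 2.750.
Sorption retards both mechanisms: v_R = v/R = 0.8400 m/day, D_R = D/R = 0.07491 m²/day.
Peak time from v_R²t² + 2D_R t − x² = 0: t = (√(D_R² + v_R²x²) − D_R)/v_R².
√(D_R² + v_R²x²) = √(0.07491² + 0.8400² × 34.3²) = 28.81; v_R² = 0.7056.
t = (28.81 − 0.07491)/0.7056 = 40.7 days.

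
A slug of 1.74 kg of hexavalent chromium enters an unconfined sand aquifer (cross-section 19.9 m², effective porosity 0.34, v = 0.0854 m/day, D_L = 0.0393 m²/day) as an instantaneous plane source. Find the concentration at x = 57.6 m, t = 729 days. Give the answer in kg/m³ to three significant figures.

For an instantaneous plane source, C(x,t) = M/(n_e·A·√(4πDt)) · exp(−(x−vt)²/(4Dt)), with n_e·A the pore (flow) area.
Plume center vt = 0.0854 × 729 = 62.2566 m, so the well at 57.6 m is 4.6566 m upgradient of the peak.
√(4πDt) = 18.97 m, giving peak height M/(n_e·A·√(4πDt)) = 1.74/(0.34 × 19.9 × 18.97) = 0.01356 kg/m³.
(x−vt)²/(4Dt) = (-4.6566)²/(4 × 0.0393 × 729) = 0.1892; exp(−0.1892) = 0.8276.
C = 0.01356 × 0.8276 = 0.0112 kg/m³.

0.0112 kg/m³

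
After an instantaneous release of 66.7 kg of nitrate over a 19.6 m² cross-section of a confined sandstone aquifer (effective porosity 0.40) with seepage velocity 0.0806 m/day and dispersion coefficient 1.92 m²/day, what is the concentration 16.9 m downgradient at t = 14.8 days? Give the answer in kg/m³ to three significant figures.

0.0514 kg/m³

For an instantaneous plane source, C(x,t) = M/(n_e·A·√(4πDt)) · exp(−(x−vt)²/(4Dt)), with n_e·A the pore (flow) area.
Plume center vt = 0.0806 × 14.8 = 1.19288 m, so the well at 16.9 m is 15.70712 m downgradient of the peak.
√(4πDt) = 18.90 m, giving peak height M/(n_e·A·√(4πDt)) = 66.7/(0.40 × 19.6 × 18.90) = 0.4501 kg/m³.
(x−vt)²/(4Dt) = (15.70712)²/(4 × 1.92 × 14.8) = 2.171; exp(−2.171) = 0.1141.
C = 0.4501 × 0.1141 = 0.0514 kg/m³.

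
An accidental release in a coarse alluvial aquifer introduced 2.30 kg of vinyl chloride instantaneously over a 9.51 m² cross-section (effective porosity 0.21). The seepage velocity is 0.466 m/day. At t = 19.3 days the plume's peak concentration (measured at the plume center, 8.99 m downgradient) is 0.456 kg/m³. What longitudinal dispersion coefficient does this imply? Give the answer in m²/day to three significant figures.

0.0263 m²/day

At the plume center C_max = M/(n_e·A·√(4πDt)), so D = M²/(4πt·(n_e·A·C_max)²).
n_e·A·C_max = 0.21 × 9.51 × 0.456 = 0.9107 kg/m.
D = 2.30²/(4π × 19.3 × 0.9107²) = 0.0263 m²/day.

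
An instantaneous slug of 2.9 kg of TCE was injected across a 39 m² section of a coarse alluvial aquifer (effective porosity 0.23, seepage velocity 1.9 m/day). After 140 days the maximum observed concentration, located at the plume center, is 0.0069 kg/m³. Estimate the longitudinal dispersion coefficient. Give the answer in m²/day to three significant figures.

1.25 m²/day

At the plume center C_max = M/(n_e·A·√(4πDt)), so D = M²/(4πt·(n_e·A·C_max)²).
n_e·A·C_max = 0.23 × 39 × 0.0069 = 0.06189 kg/m.
D = 2.9²/(4π × 140 × 0.06189²) = 1.25 m²/day.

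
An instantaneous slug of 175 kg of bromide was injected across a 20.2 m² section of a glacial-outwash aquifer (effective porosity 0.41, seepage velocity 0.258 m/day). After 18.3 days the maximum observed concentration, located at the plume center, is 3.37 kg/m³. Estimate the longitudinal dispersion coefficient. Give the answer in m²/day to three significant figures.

At the plume center C_max = M/(n_e·A·√(4πDt)), so D = M²/(4πt·(n_e·A·C_max)²).
n_e·A·C_max = 0.41 × 20.2 × 3.37 = 27.91 kg/m.
D = 175²/(4π × 18.3 × 27.91²) = 0.171 m²/day.

0.171 m²/day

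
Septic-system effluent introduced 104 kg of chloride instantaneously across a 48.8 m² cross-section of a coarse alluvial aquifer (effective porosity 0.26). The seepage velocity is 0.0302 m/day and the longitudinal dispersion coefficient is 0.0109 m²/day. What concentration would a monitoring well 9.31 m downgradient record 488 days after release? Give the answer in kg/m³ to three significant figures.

0.251 kg/m³

For an instantaneous plane source, C(x,t) = M/(n_e·A·√(4πDt)) · exp(−(x−vt)²/(4Dt)), with n_e·A the pore (flow) area.
Plume center vt = 0.0302 × 488 = 14.7376 m, so the well at 9.31 m is 5.4276 m upgradient of the peak.
√(4πDt) = 8.176 m, giving peak height M/(n_e·A·√(4πDt)) = 104/(0.26 × 48.8 × 8.176) = 1.003 kg/m³.
(x−vt)²/(4Dt) = (-5.4276)²/(4 × 0.0109 × 488) = 1.385; exp(−1.385) = 0.2503.
C = 1.003 × 0.2503 = 0.251 kg/m³.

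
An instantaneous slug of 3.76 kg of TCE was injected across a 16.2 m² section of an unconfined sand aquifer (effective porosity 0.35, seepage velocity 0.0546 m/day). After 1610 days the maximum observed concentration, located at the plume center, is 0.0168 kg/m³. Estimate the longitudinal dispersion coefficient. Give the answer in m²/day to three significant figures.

At the plume center C_max = M/(n_e·A·√(4πDt)), so D = M²/(4πt·(n_e·A·C_max)²).
n_e·A·C_max = 0.35 × 16.2 × 0.0168 = 0.09526 kg/m.
D = 3.76²/(4π × 1610 × 0.09526²) = 0.0770 m²/day.

0.0770 m²/day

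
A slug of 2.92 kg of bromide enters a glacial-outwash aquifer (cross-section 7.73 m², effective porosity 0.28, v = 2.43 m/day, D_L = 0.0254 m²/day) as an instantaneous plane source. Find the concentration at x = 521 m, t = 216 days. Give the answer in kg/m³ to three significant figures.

0.0818 kg/m³

For an instantaneous plane source, C(x,t) = M/(n_e·A·√(4πDt)) · exp(−(x−vt)²/(4Dt)), with n_e·A the pore (flow) area.
Plume center vt = 2.43 × 216 = 524.88 m, so the well at 521 m is 3.88 m upgradient of the peak.
√(4πDt) = 8.303 m, giving peak height M/(n_e·A·√(4πDt)) = 2.92/(0.28 × 7.73 × 8.303) = 0.1625 kg/m³.
(x−vt)²/(4Dt) = (-3.88)²/(4 × 0.0254 × 216) = 0.6860; exp(−0.6860) = 0.5036.
C = 0.1625 × 0.5036 = 0.0818 kg/m³.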